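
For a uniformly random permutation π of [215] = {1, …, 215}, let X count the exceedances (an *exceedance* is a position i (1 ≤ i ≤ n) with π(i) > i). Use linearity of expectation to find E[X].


Write X = Σ_{i=1}^{215} X_i, where X_i = 1_{π(i) > i}.
For each fixed i, π(i) is uniform over {1, …, 215} (marginal of a uniform permutation), so P[π(i) > i] = (n − i)/n. Summing: Σ_{i=1}^{215} (n − i)/n = (0 + 1 + … + 214)/215 = 215(215 − 1)/(2·215) = (215 − 1)/2.
Hence E[X] = Σ_{i=1}^{215} (215 − i)/215 = 107 ≈ 107.00000.

E[X] = 107 = 107.00000.


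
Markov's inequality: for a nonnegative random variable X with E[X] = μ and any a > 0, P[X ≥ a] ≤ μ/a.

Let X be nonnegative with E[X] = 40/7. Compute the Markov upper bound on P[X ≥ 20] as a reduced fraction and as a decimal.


μ = E[X] = 40/7, a = 20.
Markov: P[X ≥ 20] ≤ μ/a = (40/7)/20 = 2/7.
Numerically: ≈ 0.2857.
(Since a = 20 > μ = 5.7143, the bound 2/7 is < 1 and informative.)

P[X ≥ 20] ≤ 2/7 ≈ 0.2857.


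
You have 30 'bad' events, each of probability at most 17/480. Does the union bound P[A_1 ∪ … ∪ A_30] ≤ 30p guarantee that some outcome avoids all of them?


Union bound: P[∪_{i=1}^{30} A_i] ≤ Σ_i P[A_i] ≤ 30·p = 30·(17/480) = 17/16.
Numerically: 17/16 ≈ 1.06250.
Is 17/16 < 1? NO.
Since the bound 17/16 is ≥ 1, the union bound is uninformative here; it does NOT by itself certify existence.

30·p = 17/16 ≈ 1.06250; existence NOT certified by the union bound.


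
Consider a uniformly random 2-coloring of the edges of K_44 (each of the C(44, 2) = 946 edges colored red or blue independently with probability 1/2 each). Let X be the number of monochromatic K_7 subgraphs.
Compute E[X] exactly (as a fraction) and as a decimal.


Let X = Σ_S X_S over the C(44, 7) = 38320568 subsets S of size 7, where X_S = 1 if the K_7 on S is monochromatic.
For a fixed S, the K_7 on S has C(7, 2) = 21 edges. P[all 21 edges red] = (1/2)^21, and likewise for blue, so P[monochromatic] = 2·(1/2)^21 = 2^{1 − 21} = 1/1048576.
Summing: E[X] = C(44, 7) · 2^{1 − 21} = 38320568 · 1/1048576 = 4790071/131072.
Numerically: E[X] ≈ 36.5453.

E[X] = C(44,7)·2^(1−C(7,2)) = 4790071/131072 ≈ 36.5453.


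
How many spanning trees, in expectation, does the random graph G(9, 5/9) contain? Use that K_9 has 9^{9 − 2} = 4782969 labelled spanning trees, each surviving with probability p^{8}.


K_9 has 9^{9 − 2} = 4782969 labelled spanning trees.
For each such spanning tree H, let X_H = 1 if all 8 edges of H are present in G. Then P[X_H = 1] = p^{8} = (5/9)^{8} = 390625/43046721.
By linearity of expectation: E[X] = Σ_H E[X_H] = 4782969 · p^{8} = 4782969 · 390625/43046721 = 390625/9.
Numerically: E[X] ≈ 43402.8.

E[X] = 4782969 · (5/9)^{8} = 390625/9 ≈ 43402.8.


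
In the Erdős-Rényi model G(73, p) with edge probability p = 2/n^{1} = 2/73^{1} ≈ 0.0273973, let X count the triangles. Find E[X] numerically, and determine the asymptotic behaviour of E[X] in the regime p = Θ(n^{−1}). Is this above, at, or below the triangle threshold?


Number of potential triangles: C(73, 3) = 62196.
Each occurs with probability p³ ≈ (0.0273973)³ ≈ 2.05646540e-05.
By linearity: E[X] = C(73, 3)·p³ ≈ 62196 · 2.05646540e-05 ≈ 1.279039.
Here α = 1, so p = 2/n is exactly at the triangle threshold p ~ 1/n. Asymptotically E[X] → c³/6 = 2³/6 = 4/3 ≈ 1.333333, a bounded constant. In this regime the triangle count is asymptotically Poisson(c³/6).

E[X] ≈ 1.279039; in regime p = Θ(1/n^{1}) E[X] stays bounded (at the triangle threshold p ~ 1/n).


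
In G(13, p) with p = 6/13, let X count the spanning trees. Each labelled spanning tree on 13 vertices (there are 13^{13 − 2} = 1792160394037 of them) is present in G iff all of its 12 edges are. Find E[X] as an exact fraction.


K_13 has 13^{13 − 2} = 1792160394037 labelled spanning trees.
For each such spanning tree H, let X_H = 1 if all 12 edges of H are present in G. Then P[X_H = 1] = p^{12} = (6/13)^{12} = 2176782336/23298085122481.
By linearity: E[X] = Σ_H E[X_H] = 1792160394037 · p^{12} = 1792160394037 · 2176782336/23298085122481 = 2176782336/13.
Numerically: E[X] ≈ 1.67e+08.

E[X] = 1792160394037 · (6/13)^{12} = 2176782336/13 ≈ 1.67e+08.


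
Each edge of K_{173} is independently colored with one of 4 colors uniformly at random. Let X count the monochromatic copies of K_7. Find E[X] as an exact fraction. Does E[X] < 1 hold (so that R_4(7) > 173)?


E[X] = C(173, 7) · 4^{1 − 21} = 813769676772 · 4^{−20} = 813769676772/1099511627776.
As a reduced fraction: E[X] = 203442419193/274877906944 ≈ 0.740.
Is E[X] < 1? YES.
Since E[X] < 1, there exists a 4-coloring of K_{173} with no monochromatic K_7; hence R_4(7) > 173.

E[X] = 203442419193/274877906944 ≈ 0.740; E[X] < 1, so R_4(7) > 173.


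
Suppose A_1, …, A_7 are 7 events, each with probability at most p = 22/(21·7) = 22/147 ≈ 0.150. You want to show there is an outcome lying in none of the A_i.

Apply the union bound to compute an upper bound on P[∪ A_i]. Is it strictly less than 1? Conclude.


Union bound: P[∪_{i=1}^{7} A_i] ≤ Σ_i P[A_i] ≤ 7·p = 7·(22/147) = 22/21.
Numerically: 22/21 ≈ 1.048.
Is 22/21 < 1? NO.
Since the bound 22/21 is ≥ 1, the union bound is uninformative here; it does NOT by itself certify existence.

7·p = 22/21 ≈ 1.048; existence NOT certified by the union bound.


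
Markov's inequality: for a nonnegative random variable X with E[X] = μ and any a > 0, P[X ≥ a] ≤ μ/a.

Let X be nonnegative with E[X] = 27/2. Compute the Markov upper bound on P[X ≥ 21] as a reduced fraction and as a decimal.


μ = E[X] = 27/2, a = 21.
Markov: P[X ≥ 21] ≤ μ/a = (27/2)/21 = 9/14.
Numerically: ≈ 0.642857.
(Since a = 21 > μ = 13.500000, the bound 9/14 is < 1 and informative.)

P[X ≥ 21] ≤ 9/14 ≈ 0.642857.


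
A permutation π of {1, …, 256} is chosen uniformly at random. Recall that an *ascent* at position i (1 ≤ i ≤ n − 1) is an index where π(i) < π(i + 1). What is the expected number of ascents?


Write X = Σ X_I over i = 1, …, 255, with X_I the indicator of one ascent.
There are 255 indicators.
For each fixed i, the pair (π(i), π(i+1)) is a uniformly random ordered pair of distinct values from {1, …, 256}; by symmetry P[π(i) < π(i+1)] = 1/2.
By linearity: E[X] = 255 · (1/2) = (256 − 1) · (1/2) = 255/2 ≈ 127.5000.

E[X] = 255/2 = 127.5000.


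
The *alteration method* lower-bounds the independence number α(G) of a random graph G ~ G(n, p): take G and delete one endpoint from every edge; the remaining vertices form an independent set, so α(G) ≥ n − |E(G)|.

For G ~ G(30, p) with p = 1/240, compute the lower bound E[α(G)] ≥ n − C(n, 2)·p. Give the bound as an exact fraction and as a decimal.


E[|E(G)|] = C(30, 2)·p = 435 · (1/240) = 29/16.
E[α(G)] ≥ n − E[|E(G)|] = 30 − 29/16 = 451/16.
Numerically: ≈ 28.188.
(This is only a lower bound; the true E[α(G)] may be larger.)

E[α(G)] ≥ 451/16 ≈ 28.188.


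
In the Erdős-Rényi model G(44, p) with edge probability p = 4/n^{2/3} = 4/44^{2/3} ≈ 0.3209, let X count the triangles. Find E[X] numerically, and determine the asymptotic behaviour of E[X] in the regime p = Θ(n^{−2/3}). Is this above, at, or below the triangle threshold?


Number of potential triangles: C(44, 3) = 13244.
Each occurs with probability p³ ≈ (0.3209)³ ≈ 3.305785e-02.
By linearity: E[X] = C(44, 3)·p³ ≈ 13244 · 3.305785e-02 ≈ 437.8182.
Since α = 2/3 < 1, p = c/n^{2/3} ≫ 1/n is above the triangle threshold p ~ 1/n. Asymptotically E[X] ~ (c³/6)·n^{3(1−α)} = (4³/6)·n^{1} → ∞; triangles are abundant w.h.p.

E[X] ≈ 437.8182; in regime p = Θ(1/n^{2/3}) E[X] diverges (above the triangle threshold p ~ 1/n).


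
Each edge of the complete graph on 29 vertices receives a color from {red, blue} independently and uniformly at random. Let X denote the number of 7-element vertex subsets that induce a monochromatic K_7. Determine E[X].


Let X = Σ_S X_S over the C(29, 7) = 1560780 subsets S of size 7, where X_S = 1 if the K_7 on S is monochromatic.
For a fixed S, the K_7 on S has C(7, 2) = 21 edges. P[all 21 edges red] = (1/2)^21, and likewise for blue, so P[monochromatic] = 2·(1/2)^21 = 2^{1 − 21} = 1/1048576.
Summing: E[X] = C(29, 7) · 2^{1 − 21} = 1560780 · 1/1048576 = 390195/262144.
Numerically: E[X] ≈ 1.48848.

E[X] = C(29,7)·2^(1−C(7,2)) = 390195/262144 ≈ 1.48848.


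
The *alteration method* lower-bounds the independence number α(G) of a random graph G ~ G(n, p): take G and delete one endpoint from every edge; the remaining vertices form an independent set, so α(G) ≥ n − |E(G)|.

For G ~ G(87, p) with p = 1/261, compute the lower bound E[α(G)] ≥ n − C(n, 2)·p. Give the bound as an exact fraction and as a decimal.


E[|E(G)|] = C(87, 2)·p = 3741 · (1/261) = 43/3.
E[α(G)] ≥ n − E[|E(G)|] = 87 − 43/3 = 218/3.
Numerically: ≈ 72.667.
(This is only a lower bound; the true E[α(G)] may be larger.)

E[α(G)] ≥ 218/3 ≈ 72.667.


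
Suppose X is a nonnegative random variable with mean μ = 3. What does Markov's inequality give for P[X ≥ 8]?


μ = E[X] = 3, a = 8.
Markov: P[X ≥ 8] ≤ μ/a = (3)/8 = 3/8.
Numerically: ≈ 0.37500.
(Since a = 8 > μ = 3.00000, the bound 3/8 is < 1 and informative.)

P[X ≥ 8] ≤ 3/8 ≈ 0.37500.


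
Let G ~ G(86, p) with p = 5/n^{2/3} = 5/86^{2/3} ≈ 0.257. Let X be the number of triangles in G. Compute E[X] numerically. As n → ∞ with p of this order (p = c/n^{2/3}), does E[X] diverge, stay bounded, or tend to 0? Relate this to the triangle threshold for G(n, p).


Number of potential triangles: C(86, 3) = 102340.
Each occurs with probability p³ ≈ (0.257)³ ≈ 1.69010e-02.
By linearity: E[X] = C(86, 3)·p³ ≈ 102340 · 1.69010e-02 ≈ 1729.651.
Since α = 2/3 < 1, p = c/n^{2/3} ≫ 1/n is above the triangle threshold p ~ 1/n. Asymptotically E[X] ~ (c³/6)·n^{3(1−α)} = (5³/6)·n^{1} → ∞; triangles are abundant w.h.p.

E[X] ≈ 1729.651; in regime p = Θ(1/n^{2/3}) E[X] diverges (above the triangle threshold p ~ 1/n).


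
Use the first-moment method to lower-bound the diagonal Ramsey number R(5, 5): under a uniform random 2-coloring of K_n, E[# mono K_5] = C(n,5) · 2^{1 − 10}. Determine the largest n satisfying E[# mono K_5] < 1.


We need C(n, 5) · 2^{1 − 10} < 1, i.e. C(n, 5) < 2^{10 − 1} = 512.
Check values of n near the boundary:
  n = 8: C(8, 5) = 56; 56 < 512? YES
  n = 9: C(9, 5) = 126; 126 < 512? YES
  n = 10: C(10, 5) = 252; 252 < 512? YES
  n = 11: C(11, 5) = 462; 462 < 512? YES
  n = 12: C(12, 5) = 792; 792 < 512? NO
  n = 13: C(13, 5) = 1287; 1287 < 512? NO
  n = 14: C(14, 5) = 2002; 2002 < 512? NO
The largest n with C(n, 5) < 512 is n = 11 (where E[X] = 231/256 ≈ 0.9023). Hence R(5, 5) > 11, i.e. R(5, 5) ≥ 12.

Largest n = 11; hence R(5, 5) > 11.


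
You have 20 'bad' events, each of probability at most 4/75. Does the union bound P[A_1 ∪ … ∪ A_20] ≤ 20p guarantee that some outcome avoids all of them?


Union bound: P[∪_{i=1}^{20} A_i] ≤ Σ_i P[A_i] ≤ 20·p = 20·(4/75) = 16/15.
Numerically: 16/15 ≈ 1.0666667.
Is 16/15 < 1? NO.
Since the bound 16/15 is ≥ 1, the union bound is uninformative here; it does NOT by itself certify existence.

20·p = 16/15 ≈ 1.0666667; existence NOT certified by the union bound.


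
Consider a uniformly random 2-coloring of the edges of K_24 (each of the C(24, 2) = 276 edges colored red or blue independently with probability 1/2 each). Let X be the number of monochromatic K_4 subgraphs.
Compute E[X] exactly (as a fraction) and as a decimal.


Let X = Σ_S X_S over the C(24, 4) = 10626 subsets S of size 4, where X_S = 1 if the K_4 on S is monochromatic.
For a fixed S, the K_4 on S has C(4, 2) = 6 edges. P[all 6 edges red] = (1/2)^6, and likewise for blue, so P[monochromatic] = 2·(1/2)^6 = 2^{1 − 6} = 1/32.
By linearity of expectation: E[X] = C(24, 4) · 2^{1 − 6} = 10626 · 1/32 = 5313/16.
Numerically: E[X] ≈ 332.062.

E[X] = C(24,4)·2^(1−C(4,2)) = 5313/16 ≈ 332.062.


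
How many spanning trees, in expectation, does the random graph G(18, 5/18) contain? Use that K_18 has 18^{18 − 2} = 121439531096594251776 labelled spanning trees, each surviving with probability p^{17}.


K_18 has 18^{18 − 2} = 121439531096594251776 labelled spanning trees.
For each such spanning tree H, let X_H = 1 if all 17 edges of H are present in G. Then P[X_H = 1] = p^{17} = (5/18)^{17} = 762939453125/2185911559738696531968.
By linearity of expectation: E[X] = Σ_H E[X_H] = 121439531096594251776 · p^{17} = 121439531096594251776 · 762939453125/2185911559738696531968 = 762939453125/18.
Numerically: E[X] ≈ 4.24e+10.

E[X] = 121439531096594251776 · (5/18)^{17} = 762939453125/18 ≈ 4.24e+10.


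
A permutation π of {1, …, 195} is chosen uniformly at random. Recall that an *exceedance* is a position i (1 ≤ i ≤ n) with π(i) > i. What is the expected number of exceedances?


Write X = Σ_{i=1}^{195} X_i, where X_i = 1_{π(i) > i}.
For each fixed i, π(i) is uniform over {1, …, 195} (marginal of a uniform permutation), so P[π(i) > i] = (n − i)/n. Summing: Σ_{i=1}^{195} (n − i)/n = (0 + 1 + … + 194)/195 = 195(195 − 1)/(2·195) = (195 − 1)/2.
Hence E[X] = Σ_{i=1}^{195} (195 − i)/195 = 97 ≈ 97.000000.

E[X] = 97 = 97.000000.


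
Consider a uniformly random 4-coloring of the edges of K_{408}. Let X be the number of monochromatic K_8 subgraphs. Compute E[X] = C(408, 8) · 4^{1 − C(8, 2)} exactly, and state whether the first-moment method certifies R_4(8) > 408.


E[X] = C(408, 8) · 4^{1 − 28} = 17773458424095231 · 4^{−27} = 17773458424095231/18014398509481984.
As a reduced fraction: E[X] = 17773458424095231/18014398509481984 ≈ 0.9866251.
Is E[X] < 1? YES.
Since E[X] < 1, there exists a 4-coloring of K_{408} with no monochromatic K_8; hence R_4(8) > 408.

E[X] = 17773458424095231/18014398509481984 ≈ 0.9866251; E[X] < 1, so R_4(8) > 408.


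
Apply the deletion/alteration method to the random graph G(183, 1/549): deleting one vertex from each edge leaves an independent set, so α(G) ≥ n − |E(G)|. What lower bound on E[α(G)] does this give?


E[|E(G)|] = C(183, 2)·p = 16653 · (1/549) = 91/3.
E[α(G)] ≥ n − E[|E(G)|] = 183 − 91/3 = 458/3.
Numerically: ≈ 152.666667.
(This is only a lower bound; the true E[α(G)] may be larger.)

E[α(G)] ≥ 458/3 ≈ 152.666667.


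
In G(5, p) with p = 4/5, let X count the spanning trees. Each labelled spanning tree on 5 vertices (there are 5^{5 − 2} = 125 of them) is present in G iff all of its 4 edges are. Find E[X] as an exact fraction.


K_5 has 5^{5 − 2} = 125 labelled spanning trees.
For each such spanning tree H, let X_H = 1 if all 4 edges of H are present in G. Then P[X_H = 1] = p^{4} = (4/5)^{4} = 256/625.
Summing the indicators: E[X] = Σ_H E[X_H] = 125 · p^{4} = 125 · 256/625 = 256/5.
Numerically: E[X] ≈ 51.2.

E[X] = 125 · (4/5)^{4} = 256/5 ≈ 51.2.


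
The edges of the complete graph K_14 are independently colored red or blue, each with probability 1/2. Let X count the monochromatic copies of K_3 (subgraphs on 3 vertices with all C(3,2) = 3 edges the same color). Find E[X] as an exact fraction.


Let X = Σ_S X_S over the C(14, 3) = 364 subsets S of size 3, where X_S = 1 if the K_3 on S is monochromatic.
For a fixed S, the K_3 on S has C(3, 2) = 3 edges. P[all 3 edges red] = (1/2)^3, and likewise for blue, so P[monochromatic] = 2·(1/2)^3 = 2^{1 − 3} = 1/4.
By linearity: E[X] = C(14, 3) · 2^{1 − 3} = 364 · 1/4 = 91.
Numerically: E[X] ≈ 91.00000.

E[X] = C(14,3)·2^(1−C(3,2)) = 91 ≈ 91.00000.


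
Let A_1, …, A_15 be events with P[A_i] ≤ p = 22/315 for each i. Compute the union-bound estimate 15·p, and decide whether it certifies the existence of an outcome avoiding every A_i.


Union bound: P[∪_{i=1}^{15} A_i] ≤ Σ_i P[A_i] ≤ 15·p = 15·(22/315) = 22/21.
Numerically: 22/21 ≈ 1.047619.
Is 22/21 < 1? NO.
Since the bound 22/21 is ≥ 1, the union bound is uninformative here; it does NOT by itself certify existence.

15·p = 22/21 ≈ 1.047619; existence NOT certified by the union bound.


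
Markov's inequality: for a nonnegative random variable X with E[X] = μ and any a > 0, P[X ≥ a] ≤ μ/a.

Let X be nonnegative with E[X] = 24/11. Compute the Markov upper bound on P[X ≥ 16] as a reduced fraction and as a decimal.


μ = E[X] = 24/11, a = 16.
Markov: P[X ≥ 16] ≤ μ/a = (24/11)/16 = 3/22.
Numerically: ≈ 0.136364.
(Since a = 16 > μ = 2.181818, the bound 3/22 is < 1 and informative.)

P[X ≥ 16] ≤ 3/22 ≈ 0.136364.


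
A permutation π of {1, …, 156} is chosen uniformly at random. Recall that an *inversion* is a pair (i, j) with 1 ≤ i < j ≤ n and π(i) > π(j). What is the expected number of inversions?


Write X = Σ X_I over the C(156, 2) = 12090 pairs i < j, with X_I the indicator of one inversion.
There are 12090 indicators.
For each fixed pair i < j, the values π(i) and π(j) are two distinct elements of {1, …, 156} in uniformly random order; by symmetry P[π(i) > π(j)] = 1/2.
By linearity: E[X] = 12090 · (1/2) = C(156, 2) · (1/2) = 12090/2 = 6045 ≈ 6045.000000.

E[X] = 6045 = 6045.000000.


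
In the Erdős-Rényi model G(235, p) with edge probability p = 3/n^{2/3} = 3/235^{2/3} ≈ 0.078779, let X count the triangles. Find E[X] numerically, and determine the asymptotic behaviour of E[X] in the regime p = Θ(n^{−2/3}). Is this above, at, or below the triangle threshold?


Number of potential triangles: C(235, 3) = 2135445.
Each occurs with probability p³ ≈ (0.078779)³ ≈ 4.8890901e-04.
By linearity: E[X] = C(235, 3)·p³ ≈ 2135445 · 4.8890901e-04 ≈ 1044.03830.
Since α = 2/3 < 1, p = c/n^{2/3} ≫ 1/n is above the triangle threshold p ~ 1/n. Asymptotically E[X] ~ (c³/6)·n^{3(1−α)} = (3³/6)·n^{1} → ∞; triangles are abundant w.h.p.

E[X] ≈ 1044.03830; in regime p = Θ(1/n^{2/3}) E[X] diverges (above the triangle threshold p ~ 1/n).


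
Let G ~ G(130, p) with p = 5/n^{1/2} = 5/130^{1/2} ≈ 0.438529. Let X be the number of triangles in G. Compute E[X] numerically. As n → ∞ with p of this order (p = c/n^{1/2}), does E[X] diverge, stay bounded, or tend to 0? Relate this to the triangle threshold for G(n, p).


Number of potential triangles: C(130, 3) = 357760.
Each occurs with probability p³ ≈ (0.438529)³ ≈ 8.43325019e-02.
By linearity: E[X] = C(130, 3)·p³ ≈ 357760 · 8.43325019e-02 ≈ 30170.795864.
Since α = 1/2 < 1, p = c/n^{1/2} ≫ 1/n is above the triangle threshold p ~ 1/n. Asymptotically E[X] ~ (c³/6)·n^{3(1−α)} = (5³/6)·n^{1.5} → ∞; triangles are abundant w.h.p.

E[X] ≈ 30170.795864; in regime p = Θ(1/n^{1/2}) E[X] diverges (above the triangle threshold p ~ 1/n).


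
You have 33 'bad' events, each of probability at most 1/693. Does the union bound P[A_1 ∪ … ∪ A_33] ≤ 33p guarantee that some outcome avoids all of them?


Union bound: P[∪_{i=1}^{33} A_i] ≤ Σ_i P[A_i] ≤ 33·p = 33·(1/693) = 1/21.
Numerically: 1/21 ≈ 0.048.
Is 1/21 < 1? YES.
Since P[∪ A_i] ≤ 1/21 < 1, the complement has P[∩ A_i^c] ≥ 1 − 1/21 = 20/21 > 0, so some outcome avoids every A_i.

33·p = 1/21 ≈ 0.048; existence CERTIFIED by the union bound.


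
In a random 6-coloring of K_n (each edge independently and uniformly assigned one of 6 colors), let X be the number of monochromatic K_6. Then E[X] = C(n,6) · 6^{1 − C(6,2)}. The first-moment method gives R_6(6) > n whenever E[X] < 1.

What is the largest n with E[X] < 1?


We need C(n, 6) · 6^{1 − 15} < 1, i.e. C(n, 6) < 6^{15 − 1} = 78364164096.
Check values of n near the boundary:
  n = 194: C(194, 6) = 68482017072; 68482017072 < 78364164096? YES
  n = 195: C(195, 6) = 70656049360; 70656049360 < 78364164096? YES
  n = 196: C(196, 6) = 72887293024; 72887293024 < 78364164096? YES
  n = 197: C(197, 6) = 75176946208; 75176946208 < 78364164096? YES
  n = 198: C(198, 6) = 77526225777; 77526225777 < 78364164096? YES
  n = 199: C(199, 6) = 79936367511; 79936367511 < 78364164096? NO
  n = 200: C(200, 6) = 82408626300; 82408626300 < 78364164096? NO
  n = 201: C(201, 6) = 84944276340; 84944276340 < 78364164096? NO
The largest n with C(n, 6) < 78364164096 is n = 198 (where E[X] = 25842075259/26121388032 ≈ 0.98931). Hence R_6(6) > 198, i.e. R_6(6) ≥ 199.

Largest n = 198; hence R_6(6) > 198.


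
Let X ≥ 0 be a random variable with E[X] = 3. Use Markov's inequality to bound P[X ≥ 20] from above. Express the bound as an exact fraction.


μ = E[X] = 3, a = 20.
Markov: P[X ≥ 20] ≤ μ/a = (3)/20 = 3/20.
Numerically: ≈ 0.15000.
(Since a = 20 > μ = 3.00000, the bound 3/20 is < 1 and informative.)

P[X ≥ 20] ≤ 3/20 ≈ 0.15000.


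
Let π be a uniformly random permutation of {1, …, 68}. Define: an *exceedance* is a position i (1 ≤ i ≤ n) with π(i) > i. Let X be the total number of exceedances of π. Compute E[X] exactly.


Write X = Σ_{i=1}^{68} X_i, where X_i = 1_{π(i) > i}.
For each fixed i, π(i) is uniform over {1, …, 68} (marginal of a uniform permutation), so P[π(i) > i] = (n − i)/n. Summing: Σ_{i=1}^{68} (n − i)/n = (0 + 1 + … + 67)/68 = 68(68 − 1)/(2·68) = (68 − 1)/2.
Hence E[X] = Σ_{i=1}^{68} (68 − i)/68 = 67/2 ≈ 33.50000.

E[X] = 67/2 = 33.50000.


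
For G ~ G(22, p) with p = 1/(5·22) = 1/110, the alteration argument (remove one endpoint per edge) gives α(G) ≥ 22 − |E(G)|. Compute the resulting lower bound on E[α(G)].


E[|E(G)|] = C(22, 2)·p = 231 · (1/110) = 21/10.
E[α(G)] ≥ n − E[|E(G)|] = 22 − 21/10 = 199/10.
Numerically: ≈ 19.9000.
(This is only a lower bound; the true E[α(G)] may be larger.)

E[α(G)] ≥ 199/10 ≈ 19.9000.


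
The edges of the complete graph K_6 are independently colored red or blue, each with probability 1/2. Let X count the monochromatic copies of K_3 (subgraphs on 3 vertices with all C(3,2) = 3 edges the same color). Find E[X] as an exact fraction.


Let X = Σ_S X_S over the C(6, 3) = 20 subsets S of size 3, where X_S = 1 if the K_3 on S is monochromatic.
For a fixed S, the K_3 on S has C(3, 2) = 3 edges. P[all 3 edges red] = (1/2)^3, and likewise for blue, so P[monochromatic] = 2·(1/2)^3 = 2^{1 − 3} = 1/4.
By linearity of expectation: E[X] = C(6, 3) · 2^{1 − 3} = 20 · 1/4 = 5.
Numerically: E[X] ≈ 5.000.

E[X] = C(6,3)·2^(1−C(3,2)) = 5 ≈ 5.000.


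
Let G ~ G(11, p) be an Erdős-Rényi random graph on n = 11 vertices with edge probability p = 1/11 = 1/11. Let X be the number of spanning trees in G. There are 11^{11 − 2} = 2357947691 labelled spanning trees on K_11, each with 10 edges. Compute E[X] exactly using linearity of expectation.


K_11 has 11^{11 − 2} = 2357947691 labelled spanning trees.
For each such spanning tree H, let X_H = 1 if all 10 edges of H are present in G. Then P[X_H = 1] = p^{10} = (1/11)^{10} = 1/25937424601.
By linearity: E[X] = Σ_H E[X_H] = 2357947691 · p^{10} = 2357947691 · 1/25937424601 = 1/11.
Numerically: E[X] ≈ 0.0909.

E[X] = 2357947691 · (1/11)^{10} = 1/11 ≈ 0.0909.


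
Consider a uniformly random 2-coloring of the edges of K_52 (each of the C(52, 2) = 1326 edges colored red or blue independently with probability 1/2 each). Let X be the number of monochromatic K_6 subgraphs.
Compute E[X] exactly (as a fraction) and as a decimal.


Let X = Σ_S X_S over the C(52, 6) = 20358520 subsets S of size 6, where X_S = 1 if the K_6 on S is monochromatic.
For a fixed S, the K_6 on S has C(6, 2) = 15 edges. P[all 15 edges red] = (1/2)^15, and likewise for blue, so P[monochromatic] = 2·(1/2)^15 = 2^{1 − 15} = 1/16384.
Summing: E[X] = C(52, 6) · 2^{1 − 15} = 20358520 · 1/16384 = 2544815/2048.
Numerically: E[X] ≈ 1242.5854.

E[X] = C(52,6)·2^(1−C(6,2)) = 2544815/2048 ≈ 1242.5854.


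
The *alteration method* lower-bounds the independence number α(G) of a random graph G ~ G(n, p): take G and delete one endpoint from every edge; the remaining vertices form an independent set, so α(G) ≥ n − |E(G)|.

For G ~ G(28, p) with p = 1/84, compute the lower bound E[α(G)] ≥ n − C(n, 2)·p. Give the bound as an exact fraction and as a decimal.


E[|E(G)|] = C(28, 2)·p = 378 · (1/84) = 9/2.
E[α(G)] ≥ n − E[|E(G)|] = 28 − 9/2 = 47/2.
Numerically: ≈ 23.5000.
(This is only a lower bound; the true E[α(G)] may be larger.)

E[α(G)] ≥ 47/2 ≈ 23.5000.


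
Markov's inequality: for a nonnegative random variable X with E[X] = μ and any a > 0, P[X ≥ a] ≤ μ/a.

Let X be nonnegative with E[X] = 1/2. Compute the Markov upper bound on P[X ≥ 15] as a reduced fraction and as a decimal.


μ = E[X] = 1/2, a = 15.
Markov: P[X ≥ 15] ≤ μ/a = (1/2)/15 = 1/30.
Numerically: ≈ 0.0333.
(Since a = 15 > μ = 0.5000, the bound 1/30 is < 1 and informative.)

P[X ≥ 15] ≤ 1/30 ≈ 0.0333.


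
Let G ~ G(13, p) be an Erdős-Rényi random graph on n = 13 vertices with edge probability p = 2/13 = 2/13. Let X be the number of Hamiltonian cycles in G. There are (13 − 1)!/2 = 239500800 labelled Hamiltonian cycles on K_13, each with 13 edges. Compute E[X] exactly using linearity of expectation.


K_13 has (13 − 1)!/2 = 239500800 labelled Hamiltonian cycles.
For each such Hamiltonian cycle H, let X_H = 1 if all 13 edges of H are present in G. Then P[X_H = 1] = p^{13} = (2/13)^{13} = 8192/302875106592253.
Summing the indicators: E[X] = Σ_H E[X_H] = 239500800 · p^{13} = 239500800 · 8192/302875106592253 = 1961990553600/302875106592253.
Numerically: E[X] ≈ 0.00647789.

E[X] = 239500800 · (2/13)^{13} = 1961990553600/302875106592253 ≈ 0.00647789.


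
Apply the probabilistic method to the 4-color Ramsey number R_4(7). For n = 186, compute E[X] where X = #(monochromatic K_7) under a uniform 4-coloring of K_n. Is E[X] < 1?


E[X] = C(186, 7) · 4^{1 − 21} = 1363155866280 · 4^{−20} = 1363155866280/1099511627776.
As a reduced fraction: E[X] = 170394483285/137438953472 ≈ 1.240.
Is E[X] < 1? NO.
Since E[X] ≥ 1, the first-moment bound is inconclusive at n = 186; it does NOT by itself certify R_4(7) > 186.

E[X] = 170394483285/137438953472 ≈ 1.240; E[X] ≥ 1; first-moment method inconclusive here.


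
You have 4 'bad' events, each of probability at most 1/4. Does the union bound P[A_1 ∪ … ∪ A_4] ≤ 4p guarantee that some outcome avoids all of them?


Union bound: P[∪_{i=1}^{4} A_i] ≤ Σ_i P[A_i] ≤ 4·p = 4·(1/4) = 1.
Numerically: 1 ≈ 1.00000.
Is 1 < 1? NO.
Since the bound 1 is ≥ 1, the union bound is uninformative here; it does NOT by itself certify existence.

4·p = 1 ≈ 1.00000; existence NOT certified by the union bound.


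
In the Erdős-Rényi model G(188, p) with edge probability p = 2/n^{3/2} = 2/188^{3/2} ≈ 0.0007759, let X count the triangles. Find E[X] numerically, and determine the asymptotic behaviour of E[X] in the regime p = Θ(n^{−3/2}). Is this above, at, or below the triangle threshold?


Number of potential triangles: C(188, 3) = 1089836.
Each occurs with probability p³ ≈ (0.0007759)³ ≈ 4.670675e-10.
By linearity: E[X] = C(188, 3)·p³ ≈ 1089836 · 4.670675e-10 ≈ 0.0005.
Since α = 3/2 > 1, p = c/n^{3/2} = o(1/n) is below the triangle threshold p ~ 1/n. Asymptotically E[X] ~ (c³/6)·n^{3(1−α)} = (2³/6)·n^{-1.5} → 0, so by Markov's inequality G has no triangles w.h.p.

E[X] ≈ 0.0005; in regime p = Θ(1/n^{3/2}) E[X] tends to 0 (below the triangle threshold p ~ 1/n).


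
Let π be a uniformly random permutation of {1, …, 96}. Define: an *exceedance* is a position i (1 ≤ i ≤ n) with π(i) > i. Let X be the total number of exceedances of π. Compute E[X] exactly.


Write X = Σ_{i=1}^{96} X_i, where X_i = 1_{π(i) > i}.
For each fixed i, π(i) is uniform over {1, …, 96} (marginal of a uniform permutation), so P[π(i) > i] = (n − i)/n. Summing: Σ_{i=1}^{96} (n − i)/n = (0 + 1 + … + 95)/96 = 96(96 − 1)/(2·96) = (96 − 1)/2.
Hence E[X] = Σ_{i=1}^{96} (96 − i)/96 = 95/2 ≈ 47.500.

E[X] = 95/2 = 47.500.


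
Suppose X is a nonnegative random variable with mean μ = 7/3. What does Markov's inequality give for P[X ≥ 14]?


μ = E[X] = 7/3, a = 14.
Markov: P[X ≥ 14] ≤ μ/a = (7/3)/14 = 1/6.
Numerically: ≈ 0.16667.
(Since a = 14 > μ = 2.33333, the bound 1/6 is < 1 and informative.)

P[X ≥ 14] ≤ 1/6 ≈ 0.16667.


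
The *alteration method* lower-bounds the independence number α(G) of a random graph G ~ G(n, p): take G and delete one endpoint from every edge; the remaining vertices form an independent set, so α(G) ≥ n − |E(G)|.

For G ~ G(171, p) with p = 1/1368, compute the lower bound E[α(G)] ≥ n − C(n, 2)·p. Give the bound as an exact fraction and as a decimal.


E[|E(G)|] = C(171, 2)·p = 14535 · (1/1368) = 85/8.
E[α(G)] ≥ n − E[|E(G)|] = 171 − 85/8 = 1283/8.
Numerically: ≈ 160.37500.
(This is only a lower bound; the true E[α(G)] may be larger.)

E[α(G)] ≥ 1283/8 ≈ 160.37500.


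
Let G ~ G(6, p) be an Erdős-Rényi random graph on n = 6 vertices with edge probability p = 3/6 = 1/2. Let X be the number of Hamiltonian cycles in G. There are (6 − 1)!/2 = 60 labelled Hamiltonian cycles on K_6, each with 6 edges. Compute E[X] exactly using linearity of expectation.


K_6 has (6 − 1)!/2 = 60 labelled Hamiltonian cycles.
For each such Hamiltonian cycle H, let X_H = 1 if all 6 edges of H are present in G. Then P[X_H = 1] = p^{6} = (1/2)^{6} = 1/64.
By linearity: E[X] = Σ_H E[X_H] = 60 · p^{6} = 60 · 1/64 = 15/16.
Numerically: E[X] ≈ 0.9375.

E[X] = 60 · (1/2)^{6} = 15/16 ≈ 0.9375.


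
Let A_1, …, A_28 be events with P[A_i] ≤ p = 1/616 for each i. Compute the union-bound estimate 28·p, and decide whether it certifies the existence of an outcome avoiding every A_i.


Union bound: P[∪_{i=1}^{28} A_i] ≤ Σ_i P[A_i] ≤ 28·p = 28·(1/616) = 1/22.
Numerically: 1/22 ≈ 0.045.
Is 1/22 < 1? YES.
Since P[∪ A_i] ≤ 1/22 < 1, the complement has P[∩ A_i^c] ≥ 1 − 1/22 = 21/22 > 0, so some outcome avoids every A_i.

28·p = 1/22 ≈ 0.045; existence CERTIFIED by the union bound.


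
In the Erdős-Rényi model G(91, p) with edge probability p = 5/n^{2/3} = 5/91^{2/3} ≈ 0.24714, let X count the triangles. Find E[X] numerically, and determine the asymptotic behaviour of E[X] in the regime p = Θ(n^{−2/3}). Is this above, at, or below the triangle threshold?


Number of potential triangles: C(91, 3) = 121485.
Each occurs with probability p³ ≈ (0.24714)³ ≈ 1.50947953e-02.
By linearity: E[X] = C(91, 3)·p³ ≈ 121485 · 1.50947953e-02 ≈ 1833.791209.
Since α = 2/3 < 1, p = c/n^{2/3} ≫ 1/n is above the triangle threshold p ~ 1/n. Asymptotically E[X] ~ (c³/6)·n^{3(1−α)} = (5³/6)·n^{1} → ∞; triangles are abundant w.h.p.

E[X] ≈ 1833.791209; in regime p = Θ(1/n^{2/3}) E[X] diverges (above the triangle threshold p ~ 1/n).


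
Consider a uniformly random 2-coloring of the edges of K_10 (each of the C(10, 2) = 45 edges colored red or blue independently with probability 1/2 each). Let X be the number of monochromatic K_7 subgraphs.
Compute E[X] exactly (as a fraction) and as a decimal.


Let X = Σ_S X_S over the C(10, 7) = 120 subsets S of size 7, where X_S = 1 if the K_7 on S is monochromatic.
For a fixed S, the K_7 on S has C(7, 2) = 21 edges. P[all 21 edges red] = (1/2)^21, and likewise for blue, so P[monochromatic] = 2·(1/2)^21 = 2^{1 − 21} = 1/1048576.
By linearity: E[X] = C(10, 7) · 2^{1 − 21} = 120 · 1/1048576 = 15/131072.
Numerically: E[X] ≈ 0.00011.

E[X] = C(10,7)·2^(1−C(7,2)) = 15/131072 ≈ 0.00011.


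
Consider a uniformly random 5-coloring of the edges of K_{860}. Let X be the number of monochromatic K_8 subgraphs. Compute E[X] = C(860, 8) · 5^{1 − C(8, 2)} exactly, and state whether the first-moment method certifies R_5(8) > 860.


E[X] = C(860, 8) · 5^{1 − 28} = 7182671140665308145 · 5^{−27} = 7182671140665308145/7450580596923828125.
As a reduced fraction: E[X] = 1436534228133061629/1490116119384765625 ≈ 0.9640.
Is E[X] < 1? YES.
Since E[X] < 1, there exists a 5-coloring of K_{860} with no monochromatic K_8; hence R_5(8) > 860.

E[X] = 1436534228133061629/1490116119384765625 ≈ 0.9640; E[X] < 1, so R_5(8) > 860.


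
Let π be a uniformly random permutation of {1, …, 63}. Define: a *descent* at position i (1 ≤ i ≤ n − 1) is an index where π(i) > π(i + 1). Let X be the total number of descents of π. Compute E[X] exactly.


Write X = Σ X_I over i = 1, …, 62, with X_I the indicator of one descent.
There are 62 indicators.
For each fixed i, the pair (π(i), π(i+1)) is a uniformly random ordered pair of distinct values from {1, …, 63}; by symmetry P[π(i) > π(i+1)] = 1/2.
By linearity: E[X] = 62 · (1/2) = (63 − 1) · (1/2) = 31 ≈ 31.0000.

E[X] = 31 = 31.0000.


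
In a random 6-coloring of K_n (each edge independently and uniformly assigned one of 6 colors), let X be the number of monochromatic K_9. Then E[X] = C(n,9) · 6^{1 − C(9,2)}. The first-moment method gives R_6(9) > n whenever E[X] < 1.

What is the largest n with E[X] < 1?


We need C(n, 9) · 6^{1 − 36} < 1, i.e. C(n, 9) < 6^{36 − 1} = 1719070799748422591028658176.
Check values of n near the boundary:
  n = 4402: C(4402, 9) = 1696419745356657449393393700; 1696419745356657449393393700 < 1719070799748422591028658176? YES
  n = 4403: C(4403, 9) = 1699894433046281918452233150; 1699894433046281918452233150 < 1719070799748422591028658176? YES
  n = 4404: C(4404, 9) = 1703375445537161676647015880; 1703375445537161676647015880 < 1719070799748422591028658176? YES
  n = 4405: C(4405, 9) = 1706862792900636302463627150; 1706862792900636302463627150 < 1719070799748422591028658176? YES
  n = 4406: C(4406, 9) = 1710356485221788389505285700; 1710356485221788389505285700 < 1719070799748422591028658176? YES
  n = 4407: C(4407, 9) = 1713856532599459170657070050; 1713856532599459170657070050 < 1719070799748422591028658176? YES
  n = 4408: C(4408, 9) = 1717362945146264156457459600; 1717362945146264156457459600 < 1719070799748422591028658176? YES
  n = 4409: C(4409, 9) = 1720875732988608787686577131; 1720875732988608787686577131 < 1719070799748422591028658176? NO
The largest n with C(n, 9) < 1719070799748422591028658176 is n = 4408 (where E[X] = 35778394690547169926197075/35813974994758803979763712 ≈ 0.999007). Hence R_6(9) > 4408, i.e. R_6(9) ≥ 4409.

Largest n = 4408; hence R_6(9) > 4408.


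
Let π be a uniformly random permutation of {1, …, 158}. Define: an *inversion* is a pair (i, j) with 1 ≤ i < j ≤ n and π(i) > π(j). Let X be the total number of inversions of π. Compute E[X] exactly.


Write X = Σ X_I over the C(158, 2) = 12403 pairs i < j, with X_I the indicator of one inversion.
There are 12403 indicators.
For each fixed pair i < j, the values π(i) and π(j) are two distinct elements of {1, …, 158} in uniformly random order; by symmetry P[π(i) > π(j)] = 1/2.
By linearity: E[X] = 12403 · (1/2) = C(158, 2) · (1/2) = 12403/2 = 12403/2 ≈ 6201.500000.

E[X] = 12403/2 = 6201.500000.


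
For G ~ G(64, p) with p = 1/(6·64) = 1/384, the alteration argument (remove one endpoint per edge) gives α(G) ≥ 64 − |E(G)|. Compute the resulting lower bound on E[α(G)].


E[|E(G)|] = C(64, 2)·p = 2016 · (1/384) = 21/4.
E[α(G)] ≥ n − E[|E(G)|] = 64 − 21/4 = 235/4.
Numerically: ≈ 58.750.
(This is only a lower bound; the true E[α(G)] may be larger.)

E[α(G)] ≥ 235/4 ≈ 58.750.


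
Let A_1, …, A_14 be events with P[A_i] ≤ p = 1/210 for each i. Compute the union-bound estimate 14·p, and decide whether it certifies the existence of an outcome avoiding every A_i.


Union bound: P[∪_{i=1}^{14} A_i] ≤ Σ_i P[A_i] ≤ 14·p = 14·(1/210) = 1/15.
Numerically: 1/15 ≈ 0.0666667.
Is 1/15 < 1? YES.
Since P[∪ A_i] ≤ 1/15 < 1, the complement has P[∩ A_i^c] ≥ 1 − 1/15 = 14/15 > 0, so some outcome avoids every A_i.

14·p = 1/15 ≈ 0.0666667; existence CERTIFIED by the union bound.


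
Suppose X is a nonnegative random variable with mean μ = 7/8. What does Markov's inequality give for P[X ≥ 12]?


μ = E[X] = 7/8, a = 12.
Markov: P[X ≥ 12] ≤ μ/a = (7/8)/12 = 7/96.
Numerically: ≈ 0.072917.
(Since a = 12 > μ = 0.875000, the bound 7/96 is < 1 and informative.)

P[X ≥ 12] ≤ 7/96 ≈ 0.072917.


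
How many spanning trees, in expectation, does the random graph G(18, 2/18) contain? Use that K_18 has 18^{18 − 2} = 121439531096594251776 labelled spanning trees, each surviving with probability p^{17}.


K_18 has 18^{18 − 2} = 121439531096594251776 labelled spanning trees.
For each such spanning tree H, let X_H = 1 if all 17 edges of H are present in G. Then P[X_H = 1] = p^{17} = (1/9)^{17} = 1/16677181699666569.
By linearity of expectation: E[X] = Σ_H E[X_H] = 121439531096594251776 · p^{17} = 121439531096594251776 · 1/16677181699666569 = 65536/9.
Numerically: E[X] ≈ 7282.

E[X] = 121439531096594251776 · (1/9)^{17} = 65536/9 ≈ 7282.


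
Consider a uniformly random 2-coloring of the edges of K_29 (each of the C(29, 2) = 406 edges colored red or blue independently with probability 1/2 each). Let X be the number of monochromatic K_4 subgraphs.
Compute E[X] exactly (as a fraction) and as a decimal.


Let X = Σ_S X_S over the C(29, 4) = 23751 subsets S of size 4, where X_S = 1 if the K_4 on S is monochromatic.
For a fixed S, the K_4 on S has C(4, 2) = 6 edges. P[all 6 edges red] = (1/2)^6, and likewise for blue, so P[monochromatic] = 2·(1/2)^6 = 2^{1 − 6} = 1/32.
Summing: E[X] = C(29, 4) · 2^{1 − 6} = 23751 · 1/32 = 23751/32.
Numerically: E[X] ≈ 742.2188.

E[X] = C(29,4)·2^(1−C(4,2)) = 23751/32 ≈ 742.2188.


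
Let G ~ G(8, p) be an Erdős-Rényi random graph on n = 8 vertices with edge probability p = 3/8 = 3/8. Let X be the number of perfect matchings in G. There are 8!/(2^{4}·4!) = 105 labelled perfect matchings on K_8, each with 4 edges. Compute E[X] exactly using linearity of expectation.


K_8 has 8!/(2^{4}·4!) = 105 labelled perfect matchings.
For each such perfect matching H, let X_H = 1 if all 4 edges of H are present in G. Then P[X_H = 1] = p^{4} = (3/8)^{4} = 81/4096.
Summing the indicators: E[X] = Σ_H E[X_H] = 105 · p^{4} = 105 · 81/4096 = 8505/4096.
Numerically: E[X] ≈ 2.07642.

E[X] = 105 · (3/8)^{4} = 8505/4096 ≈ 2.07642.


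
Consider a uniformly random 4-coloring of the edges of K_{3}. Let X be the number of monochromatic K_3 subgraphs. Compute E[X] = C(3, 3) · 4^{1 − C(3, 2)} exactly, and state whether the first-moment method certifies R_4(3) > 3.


E[X] = C(3, 3) · 4^{1 − 3} = 1 · 4^{−2} = 1/16.
As a reduced fraction: E[X] = 1/16 ≈ 0.06250.
Is E[X] < 1? YES.
Since E[X] < 1, there exists a 4-coloring of K_{3} with no monochromatic K_3; hence R_4(3) > 3.

E[X] = 1/16 ≈ 0.06250; E[X] < 1, so R_4(3) > 3.


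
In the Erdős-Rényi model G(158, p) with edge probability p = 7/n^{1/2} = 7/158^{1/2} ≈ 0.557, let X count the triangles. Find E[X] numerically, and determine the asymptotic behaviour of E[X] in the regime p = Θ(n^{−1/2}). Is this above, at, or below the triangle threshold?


Number of potential triangles: C(158, 3) = 644956.
Each occurs with probability p³ ≈ (0.557)³ ≈ 1.72706e-01.
By linearity: E[X] = C(158, 3)·p³ ≈ 644956 · 1.72706e-01 ≈ 111388.044.
Since α = 1/2 < 1, p = c/n^{1/2} ≫ 1/n is above the triangle threshold p ~ 1/n. Asymptotically E[X] ~ (c³/6)·n^{3(1−α)} = (7³/6)·n^{1.5} → ∞; triangles are abundant w.h.p.

E[X] ≈ 111388.044; in regime p = Θ(1/n^{1/2}) E[X] diverges (above the triangle threshold p ~ 1/n).


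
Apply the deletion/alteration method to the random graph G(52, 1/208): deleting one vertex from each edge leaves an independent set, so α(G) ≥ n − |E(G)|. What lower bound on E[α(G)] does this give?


E[|E(G)|] = C(52, 2)·p = 1326 · (1/208) = 51/8.
E[α(G)] ≥ n − E[|E(G)|] = 52 − 51/8 = 365/8.
Numerically: ≈ 45.625000.
(This is only a lower bound; the true E[α(G)] may be larger.)

E[α(G)] ≥ 365/8 ≈ 45.625000.


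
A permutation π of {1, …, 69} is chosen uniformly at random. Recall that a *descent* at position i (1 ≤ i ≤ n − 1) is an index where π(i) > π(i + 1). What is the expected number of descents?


Write X = Σ X_I over i = 1, …, 68, with X_I the indicator of one descent.
There are 68 indicators.
For each fixed i, the pair (π(i), π(i+1)) is a uniformly random ordered pair of distinct values from {1, …, 69}; by symmetry P[π(i) > π(i+1)] = 1/2.
By linearity: E[X] = 68 · (1/2) = (69 − 1) · (1/2) = 34 ≈ 34.00000.

E[X] = 34 = 34.00000.
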